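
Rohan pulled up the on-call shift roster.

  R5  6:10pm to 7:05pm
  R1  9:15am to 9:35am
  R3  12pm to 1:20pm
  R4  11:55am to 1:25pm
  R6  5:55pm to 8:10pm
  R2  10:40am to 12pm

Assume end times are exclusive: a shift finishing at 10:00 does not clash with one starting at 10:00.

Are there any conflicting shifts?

Sorted by start: R1, R2, R4, R3, R6, R5.
R2 starts after R1 ends; R1 is clear from here.
R4 starts before R2 ends → R2 and R4 overlap.
That's a conflict, so the schedule is not conflict-free.

Yes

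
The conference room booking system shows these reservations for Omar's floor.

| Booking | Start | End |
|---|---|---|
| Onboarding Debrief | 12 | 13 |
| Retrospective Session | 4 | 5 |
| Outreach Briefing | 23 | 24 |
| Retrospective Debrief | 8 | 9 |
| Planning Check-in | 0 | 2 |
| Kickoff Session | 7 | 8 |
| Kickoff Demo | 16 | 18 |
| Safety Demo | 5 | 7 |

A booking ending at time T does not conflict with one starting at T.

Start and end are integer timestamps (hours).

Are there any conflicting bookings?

Sorted by start: Planning Check-in, Retrospective Session, Safety Demo, Kickoff Session, Retrospective Debrief, Onboarding Debrief, Kickoff Demo, Outreach Briefing.
Retrospective Session starts after Planning Check-in ends — done with Planning Check-in.
Safety Demo starts exactly when Retrospective Session ends (back-to-back, no overlap) — done with Retrospective Session.
Kickoff Session starts exactly when Safety Demo ends (back-to-back, no overlap) — done with Safety Demo.
Retrospective Debrief starts exactly when Kickoff Session ends (back-to-back, no overlap) — done with Kickoff Session.
Onboarding Debrief starts after Retrospective Debrief ends — done with Retrospective Debrief.
Kickoff Demo starts after Onboarding Debrief ends — done with Onboarding Debrief.
Outreach Briefing starts after Kickoff Demo ends.
Every pair is clear; the schedule has no overlaps.

No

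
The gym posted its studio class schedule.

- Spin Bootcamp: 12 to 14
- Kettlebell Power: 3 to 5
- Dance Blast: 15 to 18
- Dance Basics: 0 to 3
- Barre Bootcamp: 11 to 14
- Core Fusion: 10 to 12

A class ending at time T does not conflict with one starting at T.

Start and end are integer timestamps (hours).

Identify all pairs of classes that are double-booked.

Barre Bootcamp & Core Fusion, Barre Bootcamp & Spin Bootcamp

Two intervals overlap when each starts before the other ends.
Sorted by start: Dance Basics, Kettlebell Power, Core Fusion, Barre Bootcamp, Spin Bootcamp, Dance Blast.
Kettlebell Power starts exactly when Dance Basics ends (back-to-back, no overlap) — done with Dance Basics.
Core Fusion starts after Kettlebell Power ends — done with Kettlebell Power.
Barre Bootcamp starts before Core Fusion ends → Core Fusion and Barre Bootcamp overlap.
Spin Bootcamp starts exactly when Core Fusion ends (back-to-back, no overlap) — done with Core Fusion.
Spin Bootcamp starts before Barre Bootcamp ends → Barre Bootcamp and Spin Bootcamp overlap.
Dance Blast starts after Barre Bootcamp ends.
Dance Blast starts after Spin Bootcamp ends.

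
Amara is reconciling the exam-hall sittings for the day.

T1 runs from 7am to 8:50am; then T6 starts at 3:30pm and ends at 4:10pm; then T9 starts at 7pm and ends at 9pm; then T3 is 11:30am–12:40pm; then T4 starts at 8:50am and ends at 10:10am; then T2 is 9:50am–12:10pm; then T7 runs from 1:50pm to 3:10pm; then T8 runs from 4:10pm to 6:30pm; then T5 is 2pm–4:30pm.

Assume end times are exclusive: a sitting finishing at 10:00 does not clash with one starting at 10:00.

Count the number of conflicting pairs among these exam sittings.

Check each pair: they overlap iff neither finishes before the other starts.
Sorted by start: T1, T4, T2, T3, T7, T5, T6, T8, T9.
T4 starts exactly when T1 ends (back-to-back, no overlap), so T1 has no further overlaps.
T2 starts before T4 ends → T4 and T2 overlap.
T3 starts after T4 ends, so T4 has no further overlaps.
T3 starts before T2 ends → T2 and T3 overlap.
T7 starts after T2 ends, so T2 has no further overlaps.
T7 starts after T3 ends, so T3 has no further overlaps.
T5 starts before T7 ends → T7 and T5 overlap.
T6 starts after T7 ends, so T7 has no further overlaps.
T6 starts before T5 ends → T5 and T6 overlap.
T8 starts before T5 ends → T5 and T8 overlap.
T9 starts after T5 ends.
T8 starts exactly when T6 ends (back-to-back, no overlap), so T6 has no further overlaps.
T9 starts after T8 ends.
Overlapping pairs: T2 & T3, T2 & T4, T5 & T6, T5 & T7, T5 & T8 — 5 in total.

5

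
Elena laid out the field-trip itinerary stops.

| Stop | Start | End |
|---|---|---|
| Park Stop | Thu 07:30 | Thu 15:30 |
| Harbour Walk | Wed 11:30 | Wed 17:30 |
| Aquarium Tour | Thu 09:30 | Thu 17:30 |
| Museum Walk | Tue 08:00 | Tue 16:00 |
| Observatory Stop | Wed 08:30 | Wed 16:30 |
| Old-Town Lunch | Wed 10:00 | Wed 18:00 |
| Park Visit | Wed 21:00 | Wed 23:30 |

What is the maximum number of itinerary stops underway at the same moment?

Walk through starts and ends in time order (an end at T is processed before a start at T):
Tue 08:00 start Museum Walk → 1
Tue 16:00 end Museum Walk → 0
Wed 08:30 start Observatory Stop → 1
Wed 10:00 start Old-Town Lunch → 2
Wed 11:30 start Harbour Walk → 3
Wed 16:30 end Observatory Stop → 2
Wed 17:30 end Harbour Walk → 1
Wed 18:00 end Old-Town Lunch → 0
Wed 21:00 start Park Visit → 1
Wed 23:30 end Park Visit → 0
Thu 07:30 start Park Stop → 1
Thu 09:30 start Aquarium Tour → 2
Thu 15:30 end Park Stop → 1
Thu 17:30 end Aquarium Tour → 0
Peak is 3, at Wed 11:30 (Harbour Walk, Observatory Stop, Old-Town Lunch).

3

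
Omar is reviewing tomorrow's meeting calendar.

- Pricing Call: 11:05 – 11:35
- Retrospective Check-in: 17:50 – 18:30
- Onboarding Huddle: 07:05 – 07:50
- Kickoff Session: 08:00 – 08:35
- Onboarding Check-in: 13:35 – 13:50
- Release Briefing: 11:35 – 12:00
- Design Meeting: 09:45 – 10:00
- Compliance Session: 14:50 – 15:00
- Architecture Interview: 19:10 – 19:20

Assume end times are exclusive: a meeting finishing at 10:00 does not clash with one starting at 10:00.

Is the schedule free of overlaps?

Sorted by start: Onboarding Huddle, Kickoff Session, Design Meeting, Pricing Call, Release Briefing, Onboarding Check-in, Compliance Session, Retrospective Check-in, Architecture Interview.
Kickoff Session starts after Onboarding Huddle ends, so nothing later overlaps Onboarding Huddle either.
Design Meeting starts after Kickoff Session ends, so nothing later overlaps Kickoff Session either.
Pricing Call starts after Design Meeting ends, so nothing later overlaps Design Meeting either.
Release Briefing starts exactly when Pricing Call ends (back-to-back, no overlap), so nothing later overlaps Pricing Call either.
Onboarding Check-in starts after Release Briefing ends, so nothing later overlaps Release Briefing either.
Compliance Session starts after Onboarding Check-in ends, so nothing later overlaps Onboarding Check-in either.
Retrospective Check-in starts after Compliance Session ends, so nothing later overlaps Compliance Session either.
Architecture Interview starts after Retrospective Check-in ends.
Every pair is clear; the schedule has no overlaps.

Yes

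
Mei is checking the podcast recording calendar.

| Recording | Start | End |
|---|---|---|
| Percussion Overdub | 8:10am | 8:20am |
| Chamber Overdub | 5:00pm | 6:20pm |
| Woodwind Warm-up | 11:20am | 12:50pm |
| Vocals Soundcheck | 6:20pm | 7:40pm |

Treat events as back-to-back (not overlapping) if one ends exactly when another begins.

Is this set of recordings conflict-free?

Yes

Check each pair: they overlap iff neither finishes before the other starts.
Sorted by start: Percussion Overdub, Woodwind Warm-up, Chamber Overdub, Vocals Soundcheck.
Woodwind Warm-up starts after Percussion Overdub ends; Percussion Overdub is clear from here.
Chamber Overdub starts after Woodwind Warm-up ends; Woodwind Warm-up is clear from here.
Vocals Soundcheck starts exactly when Chamber Overdub ends (back-to-back, no overlap).
Every pair is clear; the schedule has no overlaps.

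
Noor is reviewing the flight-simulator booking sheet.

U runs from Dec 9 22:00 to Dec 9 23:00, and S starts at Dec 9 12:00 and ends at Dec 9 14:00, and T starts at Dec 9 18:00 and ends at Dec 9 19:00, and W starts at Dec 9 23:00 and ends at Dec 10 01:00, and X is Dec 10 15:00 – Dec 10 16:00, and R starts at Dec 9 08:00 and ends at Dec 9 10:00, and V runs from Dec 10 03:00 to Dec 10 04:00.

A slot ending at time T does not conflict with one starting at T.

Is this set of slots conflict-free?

Yes

Sorted by start: R, S, T, U, W, V, X.
S starts after R ends, so nothing later overlaps R either.
T starts after S ends, so nothing later overlaps S either.
U starts after T ends, so nothing later overlaps T either.
W starts exactly when U ends (back-to-back, no overlap), so nothing later overlaps U either.
V starts after W ends, so nothing later overlaps W either.
X starts after V ends.
Every pair is clear; the schedule has no overlaps.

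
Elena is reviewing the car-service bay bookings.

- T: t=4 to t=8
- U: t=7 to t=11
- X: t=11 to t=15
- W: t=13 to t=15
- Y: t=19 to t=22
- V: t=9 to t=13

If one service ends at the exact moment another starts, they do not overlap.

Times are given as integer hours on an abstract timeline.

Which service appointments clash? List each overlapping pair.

Check each pair: they overlap iff neither finishes before the other starts.
Sorted by start: T, U, V, X, W, Y.
U starts before T ends → T and U overlap.
V starts after T ends — done with T.
V starts before U ends → U and V overlap.
X starts exactly when U ends (back-to-back, no overlap) — done with U.
X starts before V ends → V and X overlap.
W starts exactly when V ends (back-to-back, no overlap) — done with V.
W starts before X ends → X and W overlap.
Y starts after X ends.
Y starts after W ends.

T & U, U & V, V & X, W & X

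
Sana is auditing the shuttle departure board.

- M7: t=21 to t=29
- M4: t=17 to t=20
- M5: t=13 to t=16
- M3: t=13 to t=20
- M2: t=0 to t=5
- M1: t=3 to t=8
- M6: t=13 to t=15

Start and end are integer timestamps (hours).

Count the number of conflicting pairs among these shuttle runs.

Two intervals overlap when each starts before the other ends.
Sorted by start: M2, M1, M3, M5, M6, M4, M7.
M1 starts before M2 ends → M2 and M1 overlap.
M3 starts after M2 ends; M2 is clear from here.
M3 starts after M1 ends; M1 is clear from here.
M5 starts before M3 ends → M3 and M5 overlap.
M6 starts before M3 ends → M3 and M6 overlap.
M4 starts before M3 ends → M3 and M4 overlap.
M7 starts after M3 ends.
M6 starts before M5 ends → M5 and M6 overlap.
M4 starts after M5 ends; M5 is clear from here.
M4 starts after M6 ends; M6 is clear from here.
M7 starts after M4 ends.
Overlapping pairs: M1 & M2, M3 & M4, M3 & M5, M3 & M6, M5 & M6 — 5 in total.

5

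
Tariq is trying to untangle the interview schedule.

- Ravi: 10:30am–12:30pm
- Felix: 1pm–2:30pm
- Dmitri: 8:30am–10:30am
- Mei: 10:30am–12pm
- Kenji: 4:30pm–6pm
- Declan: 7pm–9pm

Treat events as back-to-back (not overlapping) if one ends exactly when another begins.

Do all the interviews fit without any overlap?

Sorted by start: Dmitri, Mei, Ravi, Felix, Kenji, Declan.
Mei starts exactly when Dmitri ends (back-to-back, no overlap); Dmitri is clear from here.
Ravi starts before Mei ends → Mei and Ravi overlap.
That's a conflict, so the schedule is not conflict-free.

No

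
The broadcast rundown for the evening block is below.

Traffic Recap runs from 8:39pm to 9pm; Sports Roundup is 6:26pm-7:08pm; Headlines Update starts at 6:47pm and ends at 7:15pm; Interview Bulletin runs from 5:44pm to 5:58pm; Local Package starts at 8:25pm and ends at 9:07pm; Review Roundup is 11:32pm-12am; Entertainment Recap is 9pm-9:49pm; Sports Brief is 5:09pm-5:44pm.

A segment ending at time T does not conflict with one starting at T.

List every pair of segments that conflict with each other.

Sorted by start: Sports Brief, Interview Bulletin, Sports Roundup, Headlines Update, Local Package, Traffic Recap, Entertainment Recap, Review Roundup.
Interview Bulletin starts exactly when Sports Brief ends (back-to-back, no overlap), so nothing later overlaps Sports Brief either.
Sports Roundup starts after Interview Bulletin ends, so nothing later overlaps Interview Bulletin either.
Headlines Update starts before Sports Roundup ends → Sports Roundup and Headlines Update overlap.
Local Package starts after Sports Roundup ends, so nothing later overlaps Sports Roundup either.
Local Package starts after Headlines Update ends, so nothing later overlaps Headlines Update either.
Traffic Recap starts before Local Package ends → Local Package and Traffic Recap overlap.
Entertainment Recap starts before Local Package ends → Local Package and Entertainment Recap overlap.
Review Roundup starts after Local Package ends.
Entertainment Recap starts exactly when Traffic Recap ends (back-to-back, no overlap), so nothing later overlaps Traffic Recap either.
Review Roundup starts after Entertainment Recap ends.

Entertainment Recap & Local Package, Headlines Update & Sports Roundup, Local Package & Traffic Recap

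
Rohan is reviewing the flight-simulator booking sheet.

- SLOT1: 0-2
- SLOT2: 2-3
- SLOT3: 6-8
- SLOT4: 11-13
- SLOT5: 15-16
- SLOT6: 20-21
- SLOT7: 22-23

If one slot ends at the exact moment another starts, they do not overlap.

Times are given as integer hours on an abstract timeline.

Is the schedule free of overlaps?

Two intervals overlap when each starts before the other ends.
Sorted by start: SLOT1, SLOT2, SLOT3, SLOT4, SLOT5, SLOT6, SLOT7.
SLOT2 starts exactly when SLOT1 ends (back-to-back, no overlap), so SLOT1 has no further overlaps.
SLOT3 starts after SLOT2 ends, so SLOT2 has no further overlaps.
SLOT4 starts after SLOT3 ends, so SLOT3 has no further overlaps.
SLOT5 starts after SLOT4 ends, so SLOT4 has no further overlaps.
SLOT6 starts after SLOT5 ends, so SLOT5 has no further overlaps.
SLOT7 starts after SLOT6 ends.
Every pair is clear; the schedule has no overlaps.

Yes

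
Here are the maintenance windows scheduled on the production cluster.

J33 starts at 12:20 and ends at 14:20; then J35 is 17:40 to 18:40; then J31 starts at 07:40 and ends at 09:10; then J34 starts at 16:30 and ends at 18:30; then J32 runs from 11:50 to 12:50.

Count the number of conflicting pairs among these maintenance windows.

Sorted by start: J31, J32, J33, J34, J35.
J32 starts after J31 ends, so J31 has no further overlaps.
J33 starts before J32 ends → J32 and J33 overlap.
J34 starts after J32 ends, so J32 has no further overlaps.
J34 starts after J33 ends, so J33 has no further overlaps.
J35 starts before J34 ends → J34 and J35 overlap.
Overlapping pairs: J32 & J33, J34 & J35 — 2 in total.

2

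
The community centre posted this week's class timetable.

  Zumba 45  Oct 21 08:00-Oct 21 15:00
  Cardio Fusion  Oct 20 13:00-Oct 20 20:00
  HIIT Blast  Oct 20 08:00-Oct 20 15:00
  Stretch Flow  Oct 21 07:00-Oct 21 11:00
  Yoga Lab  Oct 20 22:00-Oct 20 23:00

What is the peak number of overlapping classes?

Walk through starts and ends in time order (an end at T is processed before a start at T):
Oct 20 08:00 start HIIT Blast → 1
Oct 20 13:00 start Cardio Fusion → 2
Oct 20 15:00 end HIIT Blast → 1
Oct 20 20:00 end Cardio Fusion → 0
Oct 20 22:00 start Yoga Lab → 1
Oct 20 23:00 end Yoga Lab → 0
Oct 21 07:00 start Stretch Flow → 1
Oct 21 08:00 start Zumba 45 → 2
Oct 21 11:00 end Stretch Flow → 1
Oct 21 15:00 end Zumba 45 → 0
Peak is 2, at Oct 20 13:00 (Cardio Fusion, HIIT Blast).

2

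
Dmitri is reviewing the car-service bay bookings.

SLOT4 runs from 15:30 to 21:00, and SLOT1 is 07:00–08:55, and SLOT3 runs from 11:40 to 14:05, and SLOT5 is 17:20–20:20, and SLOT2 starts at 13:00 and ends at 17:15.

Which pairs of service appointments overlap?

Sorted by start: SLOT1, SLOT3, SLOT2, SLOT4, SLOT5.
SLOT3 starts after SLOT1 ends — done with SLOT1.
SLOT2 starts before SLOT3 ends → SLOT3 and SLOT2 overlap.
SLOT4 starts after SLOT3 ends — done with SLOT3.
SLOT4 starts before SLOT2 ends → SLOT2 and SLOT4 overlap.
SLOT5 starts after SLOT2 ends.
SLOT5 starts before SLOT4 ends → SLOT4 and SLOT5 overlap.

SLOT2 & SLOT3, SLOT2 & SLOT4, SLOT4 & SLOT5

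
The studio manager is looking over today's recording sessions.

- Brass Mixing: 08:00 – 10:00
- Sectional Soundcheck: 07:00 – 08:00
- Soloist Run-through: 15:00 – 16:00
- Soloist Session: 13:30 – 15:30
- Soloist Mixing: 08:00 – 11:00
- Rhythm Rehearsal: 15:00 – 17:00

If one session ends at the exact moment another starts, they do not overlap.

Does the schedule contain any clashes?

Yes

Sorted by start: Sectional Soundcheck, Brass Mixing, Soloist Mixing, Soloist Session, Soloist Run-through, Rhythm Rehearsal.
Brass Mixing starts exactly when Sectional Soundcheck ends (back-to-back, no overlap) — done with Sectional Soundcheck.
Soloist Mixing starts before Brass Mixing ends → Brass Mixing and Soloist Mixing overlap.
That's a conflict, so the schedule is not conflict-free.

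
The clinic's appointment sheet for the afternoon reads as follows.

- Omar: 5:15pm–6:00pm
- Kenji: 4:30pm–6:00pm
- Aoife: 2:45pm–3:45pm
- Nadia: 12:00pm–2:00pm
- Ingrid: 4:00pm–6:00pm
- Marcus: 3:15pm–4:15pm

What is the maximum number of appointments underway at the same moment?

3

Sweep the timeline, counting +1 at each start and −1 at each end (ends before starts at a tie):
12:00pm start Nadia → 1
2:00pm end Nadia → 0
2:45pm start Aoife → 1
3:15pm start Marcus → 2
3:45pm end Aoife → 1
4:00pm start Ingrid → 2
4:15pm end Marcus → 1
4:30pm start Kenji → 2
5:15pm start Omar → 3
6:00pm end Ingrid → 2
6:00pm end Kenji → 1
6:00pm end Omar → 0
Peak is 3, at 5:15pm (Ingrid, Kenji, Omar).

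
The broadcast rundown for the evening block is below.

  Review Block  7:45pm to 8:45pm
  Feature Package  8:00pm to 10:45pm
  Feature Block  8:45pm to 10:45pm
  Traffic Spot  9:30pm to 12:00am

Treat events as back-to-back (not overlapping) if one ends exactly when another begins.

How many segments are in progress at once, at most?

3

Walk through starts and ends in time order (an end at T is processed before a start at T):
7:45pm start Review Block → 1
8:00pm start Feature Package → 2
8:45pm end Review Block → 1
8:45pm start Feature Block → 2
9:30pm start Traffic Spot → 3
10:45pm end Feature Block → 2
10:45pm end Feature Package → 1
12:00am end Traffic Spot → 0
Peak is 3, at 9:30pm (Feature Block, Feature Package, Traffic Spot).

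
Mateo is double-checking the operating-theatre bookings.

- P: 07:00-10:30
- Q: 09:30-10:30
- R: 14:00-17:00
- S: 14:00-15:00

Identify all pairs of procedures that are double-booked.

P & Q, R & S

Sorted by start: P, Q, R, S.
Q starts before P ends → P and Q overlap.
R starts after P ends — done with P.
R starts after Q ends — done with Q.
S starts before R ends → R and S overlap.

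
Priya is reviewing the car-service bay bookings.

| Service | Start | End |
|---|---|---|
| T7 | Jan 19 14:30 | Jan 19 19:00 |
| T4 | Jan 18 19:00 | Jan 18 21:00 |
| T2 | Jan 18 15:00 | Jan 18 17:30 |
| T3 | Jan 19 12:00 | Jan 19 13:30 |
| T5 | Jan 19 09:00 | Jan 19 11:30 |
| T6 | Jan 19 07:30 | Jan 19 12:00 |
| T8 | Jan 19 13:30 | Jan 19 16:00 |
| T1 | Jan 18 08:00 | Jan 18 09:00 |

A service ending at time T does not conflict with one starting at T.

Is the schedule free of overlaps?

Sorted by start: T1, T2, T4, T6, T5, T3, T8, T7.
T2 starts after T1 ends — done with T1.
T4 starts after T2 ends — done with T2.
T6 starts after T4 ends — done with T4.
T5 starts before T6 ends → T6 and T5 overlap.
That's a conflict, so the schedule is not conflict-free.

No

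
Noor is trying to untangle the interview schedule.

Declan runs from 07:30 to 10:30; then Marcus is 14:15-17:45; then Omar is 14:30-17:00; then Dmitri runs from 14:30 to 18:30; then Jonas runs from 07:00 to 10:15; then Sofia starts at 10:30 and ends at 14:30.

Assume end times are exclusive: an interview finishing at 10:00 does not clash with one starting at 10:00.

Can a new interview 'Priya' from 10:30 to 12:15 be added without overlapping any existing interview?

Jonas: ends 10:15 at or before Priya starts 10:30 → clear.
Declan: ends 10:30 at or before Priya starts 10:30 → clear.
Sofia: starts 10:30 before Priya ends 12:15, and ends 14:30 after Priya starts 10:30 → overlap.
Marcus: starts 14:15 at or after Priya ends 12:15 → clear.
Dmitri: starts 14:30 at or after Priya ends 12:15 → clear.
Omar: starts 14:30 at or after Priya ends 12:15 → clear.
Priya overlaps Sofia.

No — it overlaps Sofia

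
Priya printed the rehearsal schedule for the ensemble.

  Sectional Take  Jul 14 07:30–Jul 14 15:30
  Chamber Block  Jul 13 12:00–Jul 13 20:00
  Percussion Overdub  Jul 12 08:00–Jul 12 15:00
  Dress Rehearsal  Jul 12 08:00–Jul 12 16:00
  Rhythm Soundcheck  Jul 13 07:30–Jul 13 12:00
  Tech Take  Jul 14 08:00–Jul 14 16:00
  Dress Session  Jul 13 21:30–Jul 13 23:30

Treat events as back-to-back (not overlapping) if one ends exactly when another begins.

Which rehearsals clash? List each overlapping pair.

Dress Rehearsal & Percussion Overdub, Sectional Take & Tech Take

Sorted by start: Percussion Overdub, Dress Rehearsal, Rhythm Soundcheck, Chamber Block, Dress Session, Sectional Take, Tech Take.
Dress Rehearsal starts before Percussion Overdub ends → Percussion Overdub and Dress Rehearsal overlap.
Rhythm Soundcheck starts after Percussion Overdub ends, so nothing later overlaps Percussion Overdub either.
Rhythm Soundcheck starts after Dress Rehearsal ends, so nothing later overlaps Dress Rehearsal either.
Chamber Block starts exactly when Rhythm Soundcheck ends (back-to-back, no overlap), so nothing later overlaps Rhythm Soundcheck either.
Dress Session starts after Chamber Block ends, so nothing later overlaps Chamber Block either.
Sectional Take starts after Dress Session ends, so nothing later overlaps Dress Session either.
Tech Take starts before Sectional Take ends → Sectional Take and Tech Take overlap.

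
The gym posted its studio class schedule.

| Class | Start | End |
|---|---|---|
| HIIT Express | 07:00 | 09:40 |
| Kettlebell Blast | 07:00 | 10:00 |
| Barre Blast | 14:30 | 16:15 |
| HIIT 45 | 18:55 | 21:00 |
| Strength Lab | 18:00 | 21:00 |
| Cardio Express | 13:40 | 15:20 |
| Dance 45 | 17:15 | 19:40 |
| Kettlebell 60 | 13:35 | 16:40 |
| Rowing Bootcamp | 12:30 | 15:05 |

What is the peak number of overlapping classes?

Sweep the timeline, counting +1 at each start and −1 at each end (ends before starts at a tie):
07:00 start HIIT Express → 1
07:00 start Kettlebell Blast → 2
09:40 end HIIT Express → 1
10:00 end Kettlebell Blast → 0
12:30 start Rowing Bootcamp → 1
13:35 start Kettlebell 60 → 2
13:40 start Cardio Express → 3
14:30 start Barre Blast → 4
15:05 end Rowing Bootcamp → 3
15:20 end Cardio Express → 2
16:15 end Barre Blast → 1
16:40 end Kettlebell 60 → 0
17:15 start Dance 45 → 1
18:00 start Strength Lab → 2
18:55 start HIIT 45 → 3
19:40 end Dance 45 → 2
21:00 end HIIT 45 → 1
21:00 end Strength Lab → 0
Peak is 4, at 14:30 (Barre Blast, Cardio Express, Kettlebell 60, Rowing Bootcamp).

4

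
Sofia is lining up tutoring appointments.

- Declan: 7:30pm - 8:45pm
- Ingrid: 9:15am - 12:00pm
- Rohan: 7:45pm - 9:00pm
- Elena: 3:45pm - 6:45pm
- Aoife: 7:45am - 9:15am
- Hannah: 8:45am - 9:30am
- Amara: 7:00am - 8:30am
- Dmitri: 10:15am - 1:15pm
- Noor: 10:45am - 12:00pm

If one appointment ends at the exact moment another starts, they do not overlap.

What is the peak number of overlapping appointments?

Sort all start/end points and keep a running count:
7:00am start Amara → 1
7:45am start Aoife → 2
8:30am end Amara → 1
8:45am start Hannah → 2
9:15am end Aoife → 1
9:15am start Ingrid → 2
9:30am end Hannah → 1
10:15am start Dmitri → 2
10:45am start Noor → 3
12:00pm end Ingrid → 2
12:00pm end Noor → 1
1:15pm end Dmitri → 0
3:45pm start Elena → 1
6:45pm end Elena → 0
7:30pm start Declan → 1
7:45pm start Rohan → 2
8:45pm end Declan → 1
9:00pm end Rohan → 0
Peak is 3, at 10:45am (Dmitri, Ingrid, Noor).

3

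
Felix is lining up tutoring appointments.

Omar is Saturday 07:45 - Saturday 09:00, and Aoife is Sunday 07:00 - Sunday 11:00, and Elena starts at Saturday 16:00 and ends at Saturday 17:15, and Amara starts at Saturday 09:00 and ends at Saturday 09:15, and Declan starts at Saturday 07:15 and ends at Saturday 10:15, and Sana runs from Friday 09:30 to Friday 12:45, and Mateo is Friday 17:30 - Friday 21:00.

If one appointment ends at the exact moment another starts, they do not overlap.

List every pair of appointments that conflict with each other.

Sorted by start: Sana, Mateo, Declan, Omar, Amara, Elena, Aoife.
Mateo starts after Sana ends, so Sana has no further overlaps.
Declan starts after Mateo ends, so Mateo has no further overlaps.
Omar starts before Declan ends → Declan and Omar overlap.
Amara starts before Declan ends → Declan and Amara overlap.
Elena starts after Declan ends, so Declan has no further overlaps.
Amara starts exactly when Omar ends (back-to-back, no overlap), so Omar has no further overlaps.
Elena starts after Amara ends, so Amara has no further overlaps.
Aoife starts after Elena ends.

Amara & Declan, Declan & Omar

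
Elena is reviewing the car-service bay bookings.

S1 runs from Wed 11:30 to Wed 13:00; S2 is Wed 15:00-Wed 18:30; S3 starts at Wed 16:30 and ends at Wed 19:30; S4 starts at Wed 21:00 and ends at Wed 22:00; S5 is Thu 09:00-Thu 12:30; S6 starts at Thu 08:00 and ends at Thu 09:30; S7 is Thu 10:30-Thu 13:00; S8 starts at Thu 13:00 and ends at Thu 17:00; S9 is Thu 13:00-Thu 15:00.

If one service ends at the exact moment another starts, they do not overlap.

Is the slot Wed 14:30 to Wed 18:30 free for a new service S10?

No — it overlaps S2, S3

S1: ends Wed 13:00 at or before S10 starts Wed 14:30 → clear.
S2: starts Wed 15:00 before S10 ends Wed 18:30, and ends Wed 18:30 after S10 starts Wed 14:30 → overlap.
S3: starts Wed 16:30 before S10 ends Wed 18:30, and ends Wed 19:30 after S10 starts Wed 14:30 → overlap.
S4: starts Wed 21:00 at or after S10 ends Wed 18:30 → clear.
S6: starts Thu 08:00 at or after S10 ends Wed 18:30 → clear.
S5: starts Thu 09:00 at or after S10 ends Wed 18:30 → clear.
S7: starts Thu 10:30 at or after S10 ends Wed 18:30 → clear.
S8: starts Thu 13:00 at or after S10 ends Wed 18:30 → clear.
S9: starts Thu 13:00 at or after S10 ends Wed 18:30 → clear.
S10 overlaps S2, S3.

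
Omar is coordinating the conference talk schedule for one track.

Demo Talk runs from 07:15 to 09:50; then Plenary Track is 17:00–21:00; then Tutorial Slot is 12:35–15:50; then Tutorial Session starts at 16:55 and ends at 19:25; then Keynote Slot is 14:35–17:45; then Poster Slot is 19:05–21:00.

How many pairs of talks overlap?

6

Sorted by start: Demo Talk, Tutorial Slot, Keynote Slot, Tutorial Session, Plenary Track, Poster Slot.
Tutorial Slot starts after Demo Talk ends, so Demo Talk has no further overlaps.
Keynote Slot starts before Tutorial Slot ends → Tutorial Slot and Keynote Slot overlap.
Tutorial Session starts after Tutorial Slot ends, so Tutorial Slot has no further overlaps.
Tutorial Session starts before Keynote Slot ends → Keynote Slot and Tutorial Session overlap.
Plenary Track starts before Keynote Slot ends → Keynote Slot and Plenary Track overlap.
Poster Slot starts after Keynote Slot ends.
Plenary Track starts before Tutorial Session ends → Tutorial Session and Plenary Track overlap.
Poster Slot starts before Tutorial Session ends → Tutorial Session and Poster Slot overlap.
Poster Slot starts before Plenary Track ends → Plenary Track and Poster Slot overlap.
Overlapping pairs: Keynote Slot & Plenary Track, Keynote Slot & Tutorial Session, Keynote Slot & Tutorial Slot, Plenary Track & Poster Slot, Plenary Track & Tutorial Session, Poster Slot & Tutorial Session — 6 in total.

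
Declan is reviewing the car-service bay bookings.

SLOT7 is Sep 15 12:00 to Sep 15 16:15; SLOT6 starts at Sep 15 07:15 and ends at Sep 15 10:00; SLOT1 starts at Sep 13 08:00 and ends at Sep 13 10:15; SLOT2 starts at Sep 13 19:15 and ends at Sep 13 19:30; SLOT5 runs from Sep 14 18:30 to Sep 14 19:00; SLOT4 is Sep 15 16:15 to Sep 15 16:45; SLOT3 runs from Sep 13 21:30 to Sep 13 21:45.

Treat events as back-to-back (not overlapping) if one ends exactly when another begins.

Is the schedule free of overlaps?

Sorted by start: SLOT1, SLOT2, SLOT3, SLOT5, SLOT6, SLOT7, SLOT4.
SLOT2 starts after SLOT1 ends; SLOT1 is clear from here.
SLOT3 starts after SLOT2 ends; SLOT2 is clear from here.
SLOT5 starts after SLOT3 ends; SLOT3 is clear from here.
SLOT6 starts after SLOT5 ends; SLOT5 is clear from here.
SLOT7 starts after SLOT6 ends; SLOT6 is clear from here.
SLOT4 starts exactly when SLOT7 ends (back-to-back, no overlap).
Every pair is clear; the schedule has no overlaps.

Yes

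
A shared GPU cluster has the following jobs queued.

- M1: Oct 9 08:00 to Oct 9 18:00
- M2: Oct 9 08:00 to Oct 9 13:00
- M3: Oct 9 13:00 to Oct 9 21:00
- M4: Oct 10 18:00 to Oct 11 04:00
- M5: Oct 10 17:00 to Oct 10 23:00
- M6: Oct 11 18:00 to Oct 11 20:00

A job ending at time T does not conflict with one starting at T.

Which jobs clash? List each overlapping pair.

M1 & M2, M1 & M3, M4 & M5

Check each pair: they overlap iff neither finishes before the other starts.
Sorted by start: M1, M2, M3, M5, M4, M6.
M2 starts before M1 ends → M1 and M2 overlap.
M3 starts before M1 ends → M1 and M3 overlap.
M5 starts after M1 ends, so M1 has no further overlaps.
M3 starts exactly when M2 ends (back-to-back, no overlap), so M2 has no further overlaps.
M5 starts after M3 ends, so M3 has no further overlaps.
M4 starts before M5 ends → M5 and M4 overlap.
M6 starts after M5 ends.
M6 starts after M4 ends.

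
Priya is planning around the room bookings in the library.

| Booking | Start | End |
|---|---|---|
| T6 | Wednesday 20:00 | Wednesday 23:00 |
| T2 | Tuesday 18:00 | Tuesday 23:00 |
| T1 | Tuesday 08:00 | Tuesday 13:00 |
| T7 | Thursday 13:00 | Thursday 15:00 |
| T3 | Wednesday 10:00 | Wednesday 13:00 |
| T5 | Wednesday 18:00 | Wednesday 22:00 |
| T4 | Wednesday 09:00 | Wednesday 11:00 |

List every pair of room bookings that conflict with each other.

T3 & T4, T5 & T6

Sorted by start: T1, T2, T4, T3, T5, T6, T7.
T2 starts after T1 ends — done with T1.
T4 starts after T2 ends — done with T2.
T3 starts before T4 ends → T4 and T3 overlap.
T5 starts after T4 ends — done with T4.
T5 starts after T3 ends — done with T3.
T6 starts before T5 ends → T5 and T6 overlap.
T7 starts after T5 ends.
T7 starts after T6 ends.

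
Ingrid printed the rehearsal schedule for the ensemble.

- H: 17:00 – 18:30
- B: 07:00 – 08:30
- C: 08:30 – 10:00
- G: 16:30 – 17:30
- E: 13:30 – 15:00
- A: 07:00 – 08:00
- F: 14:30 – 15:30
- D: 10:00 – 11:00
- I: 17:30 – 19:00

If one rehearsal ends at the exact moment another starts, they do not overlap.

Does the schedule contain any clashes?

Sorted by start: A, B, C, D, E, F, G, H, I.
B starts before A ends → A and B overlap.
That's a conflict, so the schedule is not conflict-free.

Yes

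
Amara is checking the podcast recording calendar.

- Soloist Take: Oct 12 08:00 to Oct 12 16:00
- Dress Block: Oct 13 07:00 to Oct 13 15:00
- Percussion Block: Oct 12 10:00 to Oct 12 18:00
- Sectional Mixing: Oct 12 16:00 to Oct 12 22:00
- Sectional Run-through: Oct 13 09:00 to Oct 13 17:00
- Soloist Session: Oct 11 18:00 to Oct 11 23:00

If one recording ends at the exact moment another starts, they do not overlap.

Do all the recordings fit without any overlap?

Sorted by start: Soloist Session, Soloist Take, Percussion Block, Sectional Mixing, Dress Block, Sectional Run-through.
Soloist Take starts after Soloist Session ends, so nothing later overlaps Soloist Session either.
Percussion Block starts before Soloist Take ends → Soloist Take and Percussion Block overlap.
That's a conflict, so the schedule is not conflict-free.

No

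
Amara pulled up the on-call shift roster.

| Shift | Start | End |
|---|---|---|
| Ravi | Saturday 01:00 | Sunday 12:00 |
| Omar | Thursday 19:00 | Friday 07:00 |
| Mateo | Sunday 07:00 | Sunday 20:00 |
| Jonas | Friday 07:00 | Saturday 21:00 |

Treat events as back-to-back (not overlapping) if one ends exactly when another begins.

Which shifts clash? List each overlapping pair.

Jonas & Ravi, Mateo & Ravi

Check each pair: they overlap iff neither finishes before the other starts.
Sorted by start: Omar, Jonas, Ravi, Mateo.
Jonas starts exactly when Omar ends (back-to-back, no overlap), so nothing later overlaps Omar either.
Ravi starts before Jonas ends → Jonas and Ravi overlap.
Mateo starts after Jonas ends.
Mateo starts before Ravi ends → Ravi and Mateo overlap.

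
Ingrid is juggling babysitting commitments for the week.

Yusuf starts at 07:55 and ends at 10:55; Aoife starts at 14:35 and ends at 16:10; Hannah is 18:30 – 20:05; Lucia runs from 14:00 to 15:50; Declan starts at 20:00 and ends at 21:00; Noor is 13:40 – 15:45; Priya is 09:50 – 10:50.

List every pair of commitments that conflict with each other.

Sorted by start: Yusuf, Priya, Noor, Lucia, Aoife, Hannah, Declan.
Priya starts before Yusuf ends → Yusuf and Priya overlap.
Noor starts after Yusuf ends, so nothing later overlaps Yusuf either.
Noor starts after Priya ends, so nothing later overlaps Priya either.
Lucia starts before Noor ends → Noor and Lucia overlap.
Aoife starts before Noor ends → Noor and Aoife overlap.
Hannah starts after Noor ends, so nothing later overlaps Noor either.
Aoife starts before Lucia ends → Lucia and Aoife overlap.
Hannah starts after Lucia ends, so nothing later overlaps Lucia either.
Hannah starts after Aoife ends, so nothing later overlaps Aoife either.
Declan starts before Hannah ends → Hannah and Declan overlap.

Aoife & Lucia, Aoife & Noor, Declan & Hannah, Lucia & Noor, Priya & Yusuf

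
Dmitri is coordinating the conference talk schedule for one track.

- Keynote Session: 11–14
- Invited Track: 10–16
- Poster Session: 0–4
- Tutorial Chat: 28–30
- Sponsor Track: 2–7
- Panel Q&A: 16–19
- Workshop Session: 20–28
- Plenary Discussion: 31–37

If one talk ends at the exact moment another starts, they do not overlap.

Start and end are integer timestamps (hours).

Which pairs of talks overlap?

Invited Track & Keynote Session, Poster Session & Sponsor Track

Sorted by start: Poster Session, Sponsor Track, Invited Track, Keynote Session, Panel Q&A, Workshop Session, Tutorial Chat, Plenary Discussion.
Sponsor Track starts before Poster Session ends → Poster Session and Sponsor Track overlap.
Invited Track starts after Poster Session ends; Poster Session is clear from here.
Invited Track starts after Sponsor Track ends; Sponsor Track is clear from here.
Keynote Session starts before Invited Track ends → Invited Track and Keynote Session overlap.
Panel Q&A starts exactly when Invited Track ends (back-to-back, no overlap); Invited Track is clear from here.
Panel Q&A starts after Keynote Session ends; Keynote Session is clear from here.
Workshop Session starts after Panel Q&A ends; Panel Q&A is clear from here.
Tutorial Chat starts exactly when Workshop Session ends (back-to-back, no overlap); Workshop Session is clear from here.
Plenary Discussion starts after Tutorial Chat ends.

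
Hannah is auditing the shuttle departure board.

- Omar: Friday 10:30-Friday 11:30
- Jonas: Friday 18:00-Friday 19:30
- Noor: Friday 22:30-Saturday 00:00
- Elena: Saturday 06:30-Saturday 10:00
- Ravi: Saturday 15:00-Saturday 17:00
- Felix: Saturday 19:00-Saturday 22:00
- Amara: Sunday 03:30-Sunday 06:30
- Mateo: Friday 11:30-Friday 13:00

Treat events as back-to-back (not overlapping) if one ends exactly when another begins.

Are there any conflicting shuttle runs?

Two intervals overlap when each starts before the other ends.
Sorted by start: Omar, Mateo, Jonas, Noor, Elena, Ravi, Felix, Amara.
Mateo starts exactly when Omar ends (back-to-back, no overlap), so Omar has no further overlaps.
Jonas starts after Mateo ends, so Mateo has no further overlaps.
Noor starts after Jonas ends, so Jonas has no further overlaps.
Elena starts after Noor ends, so Noor has no further overlaps.
Ravi starts after Elena ends, so Elena has no further overlaps.
Felix starts after Ravi ends, so Ravi has no further overlaps.
Amara starts after Felix ends.
Every pair is clear; the schedule has no overlaps.

No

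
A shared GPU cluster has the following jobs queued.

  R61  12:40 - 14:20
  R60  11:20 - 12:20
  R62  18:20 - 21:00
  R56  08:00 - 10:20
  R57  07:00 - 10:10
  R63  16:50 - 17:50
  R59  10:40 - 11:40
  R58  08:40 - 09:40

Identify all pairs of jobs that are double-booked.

Sorted by start: R57, R56, R58, R59, R60, R61, R63, R62.
R56 starts before R57 ends → R57 and R56 overlap.
R58 starts before R57 ends → R57 and R58 overlap.
R59 starts after R57 ends, so R57 has no further overlaps.
R58 starts before R56 ends → R56 and R58 overlap.
R59 starts after R56 ends, so R56 has no further overlaps.
R59 starts after R58 ends, so R58 has no further overlaps.
R60 starts before R59 ends → R59 and R60 overlap.
R61 starts after R59 ends, so R59 has no further overlaps.
R61 starts after R60 ends, so R60 has no further overlaps.
R63 starts after R61 ends, so R61 has no further overlaps.
R62 starts after R63 ends.

R56 & R57, R56 & R58, R57 & R58, R59 & R60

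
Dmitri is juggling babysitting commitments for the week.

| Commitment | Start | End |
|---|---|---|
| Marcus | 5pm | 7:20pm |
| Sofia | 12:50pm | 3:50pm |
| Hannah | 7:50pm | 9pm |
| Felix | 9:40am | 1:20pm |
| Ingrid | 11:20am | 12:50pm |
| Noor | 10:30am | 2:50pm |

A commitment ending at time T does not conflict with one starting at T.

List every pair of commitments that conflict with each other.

Felix & Ingrid, Felix & Noor, Felix & Sofia, Ingrid & Noor, Noor & Sofia

Check each pair: they overlap iff neither finishes before the other starts.
Sorted by start: Felix, Noor, Ingrid, Sofia, Marcus, Hannah.
Noor starts before Felix ends → Felix and Noor overlap.
Ingrid starts before Felix ends → Felix and Ingrid overlap.
Sofia starts before Felix ends → Felix and Sofia overlap.
Marcus starts after Felix ends, so nothing later overlaps Felix either.
Ingrid starts before Noor ends → Noor and Ingrid overlap.
Sofia starts before Noor ends → Noor and Sofia overlap.
Marcus starts after Noor ends, so nothing later overlaps Noor either.
Sofia starts exactly when Ingrid ends (back-to-back, no overlap), so nothing later overlaps Ingrid either.
Marcus starts after Sofia ends, so nothing later overlaps Sofia either.
Hannah starts after Marcus ends.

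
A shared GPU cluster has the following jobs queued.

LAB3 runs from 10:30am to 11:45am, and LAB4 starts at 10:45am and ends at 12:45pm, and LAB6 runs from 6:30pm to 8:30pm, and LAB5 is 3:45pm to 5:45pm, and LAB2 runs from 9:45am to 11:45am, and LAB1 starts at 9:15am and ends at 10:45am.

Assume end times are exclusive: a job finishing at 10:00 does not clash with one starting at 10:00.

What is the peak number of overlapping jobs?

Sort all start/end points and keep a running count:
9:15am start LAB1 → 1
9:45am start LAB2 → 2
10:30am start LAB3 → 3
10:45am end LAB1 → 2
10:45am start LAB4 → 3
11:45am end LAB2 → 2
11:45am end LAB3 → 1
12:45pm end LAB4 → 0
3:45pm start LAB5 → 1
5:45pm end LAB5 → 0
6:30pm start LAB6 → 1
8:30pm end LAB6 → 0
Peak is 3, at 10:30am (LAB1, LAB2, LAB3).

3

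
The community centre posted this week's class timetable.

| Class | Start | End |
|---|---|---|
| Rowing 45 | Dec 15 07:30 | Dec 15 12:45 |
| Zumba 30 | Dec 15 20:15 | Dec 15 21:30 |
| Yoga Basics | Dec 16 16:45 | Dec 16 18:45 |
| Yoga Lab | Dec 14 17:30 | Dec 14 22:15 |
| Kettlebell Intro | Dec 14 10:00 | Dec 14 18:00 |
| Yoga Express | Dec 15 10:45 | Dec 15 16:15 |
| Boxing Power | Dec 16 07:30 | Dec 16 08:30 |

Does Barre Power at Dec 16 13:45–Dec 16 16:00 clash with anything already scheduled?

Kettlebell Intro: ends Dec 14 18:00 at or before Barre Power starts Dec 16 13:45 → clear.
Yoga Lab: ends Dec 14 22:15 at or before Barre Power starts Dec 16 13:45 → clear.
Rowing 45: ends Dec 15 12:45 at or before Barre Power starts Dec 16 13:45 → clear.
Yoga Express: ends Dec 15 16:15 at or before Barre Power starts Dec 16 13:45 → clear.
Zumba 30: ends Dec 15 21:30 at or before Barre Power starts Dec 16 13:45 → clear.
Boxing Power: ends Dec 16 08:30 at or before Barre Power starts Dec 16 13:45 → clear.
Yoga Basics: starts Dec 16 16:45 at or after Barre Power ends Dec 16 16:00 → clear.

No — it doesn't clash with anything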